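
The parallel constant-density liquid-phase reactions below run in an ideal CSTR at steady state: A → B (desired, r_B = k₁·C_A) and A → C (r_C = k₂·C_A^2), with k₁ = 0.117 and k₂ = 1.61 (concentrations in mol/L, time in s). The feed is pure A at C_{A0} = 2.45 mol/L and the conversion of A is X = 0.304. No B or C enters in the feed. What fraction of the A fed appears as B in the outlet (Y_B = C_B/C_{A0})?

Exit C_A = C_{A0}(1−X) = 2.45×0.696 = 1.705 mol/L.
A CSTR operates uniformly at the exit composition, giving r_B = 0.1995 and r_C = 4.681 (each k·C_A^n at C_A = 1.705).
Fraction of consumed A going to B: r_B/(r_B+r_C) = 0.04088.
C_B = 0.04088·C_{A0}·X = 0.04088×2.45×0.304 = 0.0304 mol/L; Y_B = C_B/C_{A0} = 0.0124.

0.0124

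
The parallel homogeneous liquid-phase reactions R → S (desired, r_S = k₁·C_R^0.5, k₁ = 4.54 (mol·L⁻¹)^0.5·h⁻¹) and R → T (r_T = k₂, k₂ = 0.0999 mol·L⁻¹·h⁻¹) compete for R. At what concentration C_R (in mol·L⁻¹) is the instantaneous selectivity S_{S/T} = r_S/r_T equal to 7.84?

S_{S/T} = (k₁/k₂)·C_R^0.5 ⇒ C_R = (S·k₂/k₁)^(2).
= (7.84×0.0999/4.54)^(2) = (0.1725)^(2) = 0.0298 mol·L⁻¹.

0.0298 mol·L⁻¹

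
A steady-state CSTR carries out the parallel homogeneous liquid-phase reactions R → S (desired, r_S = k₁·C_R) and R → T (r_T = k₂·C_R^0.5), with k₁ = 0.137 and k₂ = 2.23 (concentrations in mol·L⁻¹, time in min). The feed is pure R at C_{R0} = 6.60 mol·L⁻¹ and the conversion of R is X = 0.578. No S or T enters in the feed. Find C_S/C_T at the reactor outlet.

Exit C_R = C_{R0}(1−X) = 6.60×0.422 = 2.785 mol·L⁻¹.
Rates in a CSTR are evaluated at the outlet concentration: r_S = 0.137×2.785 = 0.3816, r_T = 2.23×2.785^0.5 = 3.722.
Overall selectivity = C_S/C_T = r_Sτ/(r_Tτ) = r_S/r_T = 0.103.

0.103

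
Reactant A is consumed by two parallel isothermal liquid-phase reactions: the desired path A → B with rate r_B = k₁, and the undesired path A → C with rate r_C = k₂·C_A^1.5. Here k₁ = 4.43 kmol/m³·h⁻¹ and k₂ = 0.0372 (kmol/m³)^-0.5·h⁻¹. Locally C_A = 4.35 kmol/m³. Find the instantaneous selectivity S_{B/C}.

S_{B/C} = r_B/r_C = (k₁)/(k₂·C_A^1.5) = (k₁/k₂)·C_A^-1.5.
= (4.43) / (0.0372×4.350^1.5) = 4.430/0.3375 = 13.1.

13.1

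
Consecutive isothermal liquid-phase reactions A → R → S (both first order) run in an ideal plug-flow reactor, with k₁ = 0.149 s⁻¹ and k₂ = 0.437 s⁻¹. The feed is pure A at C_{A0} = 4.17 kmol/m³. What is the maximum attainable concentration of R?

For a first-order series the maximum intermediate yield is C_{R,max}/C_{A0} = (k₁/k₂)^[k₂/(k₂−k₁)].
= (0.149/0.437)^(0.437/(0.437−0.149)) = (0.3410)^(1.517) = 0.1954.
C_{R,max} = 0.1954×4.17 = 0.815 kmol/m³.

0.815 kmol/m³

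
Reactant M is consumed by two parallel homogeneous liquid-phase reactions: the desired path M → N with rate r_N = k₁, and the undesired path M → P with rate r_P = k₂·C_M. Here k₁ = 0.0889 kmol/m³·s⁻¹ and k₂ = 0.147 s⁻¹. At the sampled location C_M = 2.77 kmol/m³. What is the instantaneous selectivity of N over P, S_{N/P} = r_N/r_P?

0.218

S_{N/P} = r_N/r_P = (k₁)/(k₂·C_M) = (k₁/k₂)·C_M⁻¹.
= (0.0889) / (0.147×2.770) = 0.08890/0.4072 = 0.218.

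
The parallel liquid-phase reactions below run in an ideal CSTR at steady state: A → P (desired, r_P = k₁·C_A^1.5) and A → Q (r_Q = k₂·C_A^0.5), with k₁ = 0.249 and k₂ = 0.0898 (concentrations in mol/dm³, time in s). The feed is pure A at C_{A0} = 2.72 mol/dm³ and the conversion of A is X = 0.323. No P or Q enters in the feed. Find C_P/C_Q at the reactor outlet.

5.11

Exit C_A = C_{A0}(1−X) = 2.72×0.677 = 1.841 mol/dm³.
In a CSTR the entire volume is at exit conditions, so r_P = 0.249×1.841^1.5 = 0.6222 and r_Q = 0.0898×1.841^0.5 = 0.1219.
Overall selectivity = C_P/C_Q = r_Pτ/(r_Qτ) = r_P/r_Q = 5.11.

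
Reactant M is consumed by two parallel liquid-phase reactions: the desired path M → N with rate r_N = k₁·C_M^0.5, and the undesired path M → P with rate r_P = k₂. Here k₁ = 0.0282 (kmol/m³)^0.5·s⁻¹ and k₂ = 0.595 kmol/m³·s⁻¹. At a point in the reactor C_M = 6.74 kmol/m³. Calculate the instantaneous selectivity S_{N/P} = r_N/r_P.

0.123

S_{N/P} = r_N/r_P = (k₁·C_M^0.5)/(k₂) = (k₁/k₂)·C_M^0.5.
= (0.0282×6.740^0.5) / (0.595) = 0.07321/0.5950 = 0.123.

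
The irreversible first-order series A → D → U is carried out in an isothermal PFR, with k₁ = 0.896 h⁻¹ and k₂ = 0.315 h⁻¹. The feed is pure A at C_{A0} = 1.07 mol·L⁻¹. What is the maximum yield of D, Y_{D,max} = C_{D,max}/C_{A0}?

Evaluating C_D at τ_opt = ln(k₂/k₁)/(k₂−k₁) gives C_{D,max}/C_{A0} = (k₁/k₂)^[k₂/(k₂−k₁)].
= (0.896/0.315)^(0.315/(0.315−0.896)) = (2.844)^(-0.5422) = 0.5674.

0.567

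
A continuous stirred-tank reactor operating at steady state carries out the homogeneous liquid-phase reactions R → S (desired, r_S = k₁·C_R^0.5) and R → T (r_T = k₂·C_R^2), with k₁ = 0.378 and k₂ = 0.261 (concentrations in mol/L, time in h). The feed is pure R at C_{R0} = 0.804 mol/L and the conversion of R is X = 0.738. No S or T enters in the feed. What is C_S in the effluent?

Exit C_R = C_{R0}(1−X) = 0.804×0.262 = 0.2106 mol/L.
In a CSTR the entire volume is at exit conditions, so r_S = 0.378×0.2106^0.5 = 0.1735 and r_T = 0.261×0.2106^2 = 0.01158.
Fraction of consumed R going to S: r_S/(r_S+r_T) = 0.9374.
C_S = 0.9374·C_{R0}·X = 0.9374×0.804×0.738 = 0.556 mol/L.

0.556 mol/L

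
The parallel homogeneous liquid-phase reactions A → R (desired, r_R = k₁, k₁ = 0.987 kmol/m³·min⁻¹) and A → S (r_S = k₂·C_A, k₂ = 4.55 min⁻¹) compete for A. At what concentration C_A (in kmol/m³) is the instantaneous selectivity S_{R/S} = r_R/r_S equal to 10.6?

0.0205 kmol/m³

S_{R/S} = (k₁/k₂)·C_A⁻¹ ⇒ C_A = (S·k₂/k₁)^(-1).
= (10.6×4.55/0.987)^(-1) = (48.87)^(-1) = 0.0205 kmol/m³.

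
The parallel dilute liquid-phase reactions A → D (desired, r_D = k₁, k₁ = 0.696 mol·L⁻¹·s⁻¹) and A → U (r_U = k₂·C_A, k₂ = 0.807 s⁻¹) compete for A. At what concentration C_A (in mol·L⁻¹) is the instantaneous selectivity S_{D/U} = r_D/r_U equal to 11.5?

0.0750 mol·L⁻¹

S_{D/U} = (k₁/k₂)·C_A⁻¹ ⇒ C_A = (S·k₂/k₁)^(-1).
= (11.5×0.807/0.696)^(-1) = (13.33)^(-1) = 0.0750 mol·L⁻¹.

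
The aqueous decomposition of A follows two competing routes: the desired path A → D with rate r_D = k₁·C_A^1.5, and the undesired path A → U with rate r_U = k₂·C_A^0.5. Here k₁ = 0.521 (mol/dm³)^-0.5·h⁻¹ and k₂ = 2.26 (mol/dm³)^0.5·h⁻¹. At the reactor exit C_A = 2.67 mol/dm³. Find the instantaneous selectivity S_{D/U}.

S_{D/U} = r_D/r_U = (k₁·C_A^1.5)/(k₂·C_A^0.5) = (k₁/k₂)·C_A.
= (0.521×2.670^1.5) / (2.26×2.670^0.5) = 2.273/3.693 = 0.616.
Since the desired path is higher order in A, keeping C_A high (PFR or concentrated feed) favours D.

0.616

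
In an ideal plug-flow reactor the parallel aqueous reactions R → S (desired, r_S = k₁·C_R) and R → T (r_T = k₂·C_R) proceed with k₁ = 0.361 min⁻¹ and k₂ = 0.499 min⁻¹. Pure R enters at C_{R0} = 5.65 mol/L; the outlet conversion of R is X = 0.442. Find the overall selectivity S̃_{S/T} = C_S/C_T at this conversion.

0.723

C_R = C_{R0}(1−X) = 3.153 mol/L.
Both paths are first order in R, so the instantaneous fraction to S is constant: dC_S/d(−C_R) = k₁/(k₁+k₂) = 0.4198.
C_S = 0.4198·(C_{R0}−C_R) = 0.4198×2.497 = 1.05 mol/L.
C_T = (C_{R0}−C_R)−C_S = 1.449 mol/L; S̃_{S/T} = 1.048/1.449 = 0.723.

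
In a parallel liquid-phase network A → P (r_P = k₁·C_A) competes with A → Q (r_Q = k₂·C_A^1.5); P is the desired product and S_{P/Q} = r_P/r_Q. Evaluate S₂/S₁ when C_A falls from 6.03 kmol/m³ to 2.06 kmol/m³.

1.71

S_{P/Q} = (k₁/k₂)·C_A^-0.5, so S₂/S₁ = (C_{A,2}/C_{A,1})^-0.5.
= (2.06/6.03)^(-0.5) = (0.3416)^(-0.5) = 1.71.
Selectivity toward P rises as C_A falls — low-concentration operation is favoured.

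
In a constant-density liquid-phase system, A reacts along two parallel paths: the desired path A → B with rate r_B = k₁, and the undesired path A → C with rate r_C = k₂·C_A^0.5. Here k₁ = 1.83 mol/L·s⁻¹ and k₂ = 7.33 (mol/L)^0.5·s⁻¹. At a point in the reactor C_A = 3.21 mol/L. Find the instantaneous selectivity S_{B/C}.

S_{B/C} = r_B/r_C = (k₁)/(k₂·C_A^0.5) = (k₁/k₂)·C_A^-0.5.
= (1.83) / (7.33×3.210^0.5) = 1.830/13.13 = 0.139.
The undesired path is higher order in A, so low C_A (CSTR or dilute feed) favours B.

0.139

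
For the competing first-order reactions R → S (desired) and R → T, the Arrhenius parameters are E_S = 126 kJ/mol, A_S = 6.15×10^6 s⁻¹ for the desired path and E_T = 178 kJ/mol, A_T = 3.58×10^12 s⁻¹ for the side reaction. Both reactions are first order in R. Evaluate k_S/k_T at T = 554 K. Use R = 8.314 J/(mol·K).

With equal orders, S_{S/T} = k_S/k_T = (A_S/A_T)·exp[(E_T−E_S)/(RT)].
(E_T−E_S)/(RT) = (178−126)×10³/(8.314×554) = 52000/4606 = 11.29.
k_S/k_T = (6.15×10^6/3.58×10^12)·exp(11.29) = 1.718×10^-6 × 79996 = 0.137.
Since E_S < E_T, lowering the temperature improves selectivity toward S.

0.137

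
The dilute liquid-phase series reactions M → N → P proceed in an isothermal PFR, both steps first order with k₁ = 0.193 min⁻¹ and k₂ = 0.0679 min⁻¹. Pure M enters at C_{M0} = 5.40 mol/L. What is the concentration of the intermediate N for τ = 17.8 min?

Solving the coupled first-order balances gives C_N(τ) = [k₁/(k₂−k₁)]·C_{M0}·(e^(−k₁τ) − e^(−k₂τ)).
e^(−k₁τ) = e^(−0.193×17.8) = e^(−3.435) = 0.03221; e^(−k₂τ) = e^(−1.209) = 0.2986.
C_N = 0.193×5.40/(0.0679−0.193) × (0.03221−0.2986) = (-8.331)×(-0.2664) = 2.219 mol/L.

2.22 mol/L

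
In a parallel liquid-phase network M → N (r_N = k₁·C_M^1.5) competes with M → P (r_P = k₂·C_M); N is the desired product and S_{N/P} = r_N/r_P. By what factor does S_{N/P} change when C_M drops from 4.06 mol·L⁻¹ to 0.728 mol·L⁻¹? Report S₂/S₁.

0.423

S_{N/P} = (k₁/k₂)·C_M^0.5, so S₂/S₁ = (C_{M,2}/C_{M,1})^0.5.
= (0.728/4.06)^0.5 = (0.1793)^0.5 = 0.423.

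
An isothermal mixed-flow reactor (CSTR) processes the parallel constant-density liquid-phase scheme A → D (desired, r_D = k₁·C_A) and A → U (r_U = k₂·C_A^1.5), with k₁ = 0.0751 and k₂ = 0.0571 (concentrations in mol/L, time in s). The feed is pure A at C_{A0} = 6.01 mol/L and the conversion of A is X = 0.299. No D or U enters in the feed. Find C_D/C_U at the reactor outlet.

Exit C_A = C_{A0}(1−X) = 6.01×0.701 = 4.213 mol/L.
In a CSTR the entire volume is at exit conditions, so r_D = 0.0751×4.213 = 0.3164 and r_U = 0.0571×4.213^1.5 = 0.4938.
Overall selectivity = C_D/C_U = r_Dτ/(r_Uτ) = r_D/r_U = 0.641.

0.641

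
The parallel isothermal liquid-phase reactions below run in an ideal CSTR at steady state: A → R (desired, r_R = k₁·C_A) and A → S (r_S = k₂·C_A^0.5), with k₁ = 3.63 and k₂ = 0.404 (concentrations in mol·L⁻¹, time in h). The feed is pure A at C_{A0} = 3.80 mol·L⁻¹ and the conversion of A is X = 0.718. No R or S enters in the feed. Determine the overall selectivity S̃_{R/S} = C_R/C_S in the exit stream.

Exit C_A = C_{A0}(1−X) = 3.80×0.282 = 1.072 mol·L⁻¹.
A CSTR operates uniformly at the exit composition, giving r_R = 3.890 and r_S = 0.4182 (each k·C_A^n at C_A = 1.072).
Overall selectivity = C_R/C_S = r_Rτ/(r_Sτ) = r_R/r_S = 9.30.

9.30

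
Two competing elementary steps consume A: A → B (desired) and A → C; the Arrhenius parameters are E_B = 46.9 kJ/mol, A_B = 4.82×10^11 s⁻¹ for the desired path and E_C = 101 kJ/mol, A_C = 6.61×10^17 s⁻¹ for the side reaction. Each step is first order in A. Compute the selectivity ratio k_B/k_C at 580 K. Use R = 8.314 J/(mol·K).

With equal orders, S_{B/C} = k_B/k_C = (A_B/A_C)·exp[(E_C−E_B)/(RT)].
(E_C−E_B)/(RT) = (101−46.9)×10³/(8.314×580) = 54100/4822 = 11.22.
k_B/k_C = (4.82×10^11/6.61×10^17)·exp(11.22) = 7.292×10^-7 × 74543 = 0.0544.

0.0544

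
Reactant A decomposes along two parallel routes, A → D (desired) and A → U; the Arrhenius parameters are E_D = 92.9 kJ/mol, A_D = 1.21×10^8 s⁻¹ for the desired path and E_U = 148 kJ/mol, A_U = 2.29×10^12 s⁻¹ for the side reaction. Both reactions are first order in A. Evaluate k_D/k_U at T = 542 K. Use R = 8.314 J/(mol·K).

10.8

With equal orders, S_{D/U} = k_D/k_U = (A_D/A_U)·exp[(E_U−E_D)/(RT)].
(E_U−E_D)/(RT) = (148−92.9)×10³/(8.314×542) = 55100/4506 = 12.23.
k_D/k_U = (1.21×10^8/2.29×10^12)·exp(12.23) = 5.284×10^-5 × 2.044×10^5 = 10.8.
Since E_D < E_U, lowering the temperature improves selectivity toward D.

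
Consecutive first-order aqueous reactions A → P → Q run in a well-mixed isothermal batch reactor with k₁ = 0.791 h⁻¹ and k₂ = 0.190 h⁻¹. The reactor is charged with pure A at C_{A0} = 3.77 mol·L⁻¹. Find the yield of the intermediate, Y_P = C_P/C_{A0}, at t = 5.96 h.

0.412

The intermediate concentration in a first-order A→B→C sequence is C_P = k₁C_{A0}(e^(−k₁t) − e^(−k₂t))/(k₂−k₁).
e^(−k₁t) = e^(−0.791×5.96) = e^(−4.714) = 0.008966; e^(−k₂t) = e^(−1.132) = 0.3223.
C_P = 0.791×3.77/(0.190−0.791) × (0.008966−0.3223) = (-4.962)×(-0.3133) = 1.555 mol·L⁻¹.
Y_P = C_P/C_{A0} = 1.555/3.77 = 0.412.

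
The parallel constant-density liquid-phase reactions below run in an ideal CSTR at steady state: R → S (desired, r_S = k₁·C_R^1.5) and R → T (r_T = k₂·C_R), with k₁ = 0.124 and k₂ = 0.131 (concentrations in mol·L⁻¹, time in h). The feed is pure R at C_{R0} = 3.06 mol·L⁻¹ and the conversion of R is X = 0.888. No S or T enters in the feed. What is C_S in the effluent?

0.969 mol·L⁻¹

Exit C_R = C_{R0}(1−X) = 3.06×0.112 = 0.3427 mol·L⁻¹.
Rates in a CSTR are evaluated at the outlet concentration: r_S = 0.124×0.3427^1.5 = 0.02488, r_T = 0.131×0.3427 = 0.04490.
Fraction of consumed R going to S: r_S/(r_S+r_T) = 0.3566.
C_S = 0.3566·C_{R0}·X = 0.3566×3.06×0.888 = 0.969 mol·L⁻¹.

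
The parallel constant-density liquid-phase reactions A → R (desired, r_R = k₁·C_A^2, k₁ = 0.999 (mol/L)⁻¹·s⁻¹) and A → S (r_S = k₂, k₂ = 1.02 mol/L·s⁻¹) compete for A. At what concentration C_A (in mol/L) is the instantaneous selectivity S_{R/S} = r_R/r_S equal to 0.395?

0.635 mol/L

S_{R/S} = (k₁/k₂)·C_A^2 ⇒ C_A = (S·k₂/k₁)^(0.5).
= (0.395×1.02/0.999)^(0.5) = (0.4033)^(0.5) = 0.635 mol/L.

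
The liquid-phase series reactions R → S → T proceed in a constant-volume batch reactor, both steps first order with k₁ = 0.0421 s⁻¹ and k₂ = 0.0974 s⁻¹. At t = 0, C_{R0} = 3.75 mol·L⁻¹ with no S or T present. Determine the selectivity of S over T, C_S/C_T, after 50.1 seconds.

Solving the coupled first-order balances gives C_S(t) = [k₁/(k₂−k₁)]·C_{R0}·(e^(−k₁t) − e^(−k₂t)).
e^(−k₁t) = e^(−0.0421×50.1) = e^(−2.109) = 0.1213; e^(−k₂t) = e^(−4.880) = 0.007599.
C_S = 0.0421×3.75/(0.0974−0.0421) × (0.1213−0.007599) = 2.855×0.1137 = 0.3247 mol·L⁻¹.
C_R = C_{R0}e^(−k₁t) = 0.4550 mol·L⁻¹, so C_T = C_{R0}−C_R−C_S = 2.970 mol·L⁻¹; C_S/C_T = 0.109.

0.109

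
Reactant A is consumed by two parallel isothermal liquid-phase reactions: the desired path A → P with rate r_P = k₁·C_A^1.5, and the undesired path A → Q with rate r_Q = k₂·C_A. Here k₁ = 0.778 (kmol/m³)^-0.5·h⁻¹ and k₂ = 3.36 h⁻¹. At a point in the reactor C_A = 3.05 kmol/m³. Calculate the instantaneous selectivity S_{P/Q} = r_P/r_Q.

0.404

S_{P/Q} = r_P/r_Q = (k₁·C_A^1.5)/(k₂·C_A) = (k₁/k₂)·C_A^0.5.
= (0.778×3.050^1.5) / (3.36×3.050) = 4.144/10.25 = 0.404.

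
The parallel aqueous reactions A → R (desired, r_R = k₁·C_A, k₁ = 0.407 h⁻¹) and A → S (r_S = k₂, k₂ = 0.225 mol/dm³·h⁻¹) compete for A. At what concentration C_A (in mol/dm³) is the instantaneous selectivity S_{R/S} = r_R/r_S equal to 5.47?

S_{R/S} = (k₁/k₂)·C_A ⇒ C_A = S·k₂/k₁.
= 5.47×0.225/0.407 = 3.02 mol/dm³.

3.02 mol/dm³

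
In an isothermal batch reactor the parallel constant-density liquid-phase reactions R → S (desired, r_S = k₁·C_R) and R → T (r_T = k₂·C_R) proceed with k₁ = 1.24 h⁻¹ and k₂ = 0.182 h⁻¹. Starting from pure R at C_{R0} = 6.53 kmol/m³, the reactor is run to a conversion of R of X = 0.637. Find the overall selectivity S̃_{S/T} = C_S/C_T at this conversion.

C_R = C_{R0}(1−X) = 2.370 kmol/m³.
Both paths are first order in R, so the instantaneous fraction to S is constant: dC_S/d(−C_R) = k₁/(k₁+k₂) = 0.8720.
C_S = 0.8720·(C_{R0}−C_R) = 0.8720×4.160 = 3.63 kmol/m³.
C_T = (C_{R0}−C_R)−C_S = 0.5324 kmol/m³; S̃_{S/T} = 3.627/0.5324 = 6.81.

6.81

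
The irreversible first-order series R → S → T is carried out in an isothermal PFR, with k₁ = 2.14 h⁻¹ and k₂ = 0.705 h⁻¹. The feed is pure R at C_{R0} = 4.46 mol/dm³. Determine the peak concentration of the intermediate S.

2.58 mol/dm³

Evaluating C_S at τ_opt = ln(k₂/k₁)/(k₂−k₁) gives C_{S,max}/C_{R0} = (k₁/k₂)^[k₂/(k₂−k₁)].
= (2.14/0.705)^(0.705/(0.705−2.14)) = (3.035)^(-0.4913) = 0.5795.
C_{S,max} = 0.5795×4.46 = 2.58 mol/dm³.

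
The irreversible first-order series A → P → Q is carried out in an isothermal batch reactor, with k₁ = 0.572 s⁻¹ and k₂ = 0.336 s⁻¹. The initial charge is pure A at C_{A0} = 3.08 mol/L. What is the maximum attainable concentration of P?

At the optimum, C_{P,max}/C_{A0} = (k₁/k₂)^[k₂/(k₂−k₁)].
= (0.572/0.336)^(0.336/(0.336−0.572)) = (1.702)^(-1.424) = 0.4689.
C_{P,max} = 0.4689×3.08 = 1.44 mol/L.

1.44 mol/L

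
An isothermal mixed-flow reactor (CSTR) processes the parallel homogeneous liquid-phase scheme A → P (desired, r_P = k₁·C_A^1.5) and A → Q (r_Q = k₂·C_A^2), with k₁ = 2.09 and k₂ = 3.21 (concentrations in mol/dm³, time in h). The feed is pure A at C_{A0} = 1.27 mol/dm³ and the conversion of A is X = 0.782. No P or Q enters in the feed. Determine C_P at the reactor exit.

0.549 mol/dm³

Exit C_A = C_{A0}(1−X) = 1.27×0.218 = 0.2769 mol/dm³.
In a CSTR the entire volume is at exit conditions, so r_P = 2.09×0.2769^1.5 = 0.3045 and r_Q = 3.21×0.2769^2 = 0.2461.
Fraction of consumed A going to P: r_P/(r_P+r_Q) = 0.5531.
C_P = 0.5531·C_{A0}·X = 0.5531×1.27×0.782 = 0.549 mol/dm³.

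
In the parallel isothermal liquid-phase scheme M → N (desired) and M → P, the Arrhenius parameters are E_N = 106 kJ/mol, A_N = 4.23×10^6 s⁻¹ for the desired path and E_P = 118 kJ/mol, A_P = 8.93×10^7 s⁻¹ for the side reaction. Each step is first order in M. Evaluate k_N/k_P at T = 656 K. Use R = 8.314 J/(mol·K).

k_N/k_P = (A_N/A_P)·exp[−(E_N−E_P)/(RT)] = (A_N/A_P)·exp[(E_P−E_N)/(RT)].
(E_P−E_N)/(RT) = (118−106)×10³/(8.314×656) = 12000/5454 = 2.200.
k_N/k_P = (4.23×10^6/8.93×10^7)·exp(2.200) = 0.04737 × 9.027 = 0.428.
Since E_N < E_P, lowering the temperature improves selectivity toward N.

0.428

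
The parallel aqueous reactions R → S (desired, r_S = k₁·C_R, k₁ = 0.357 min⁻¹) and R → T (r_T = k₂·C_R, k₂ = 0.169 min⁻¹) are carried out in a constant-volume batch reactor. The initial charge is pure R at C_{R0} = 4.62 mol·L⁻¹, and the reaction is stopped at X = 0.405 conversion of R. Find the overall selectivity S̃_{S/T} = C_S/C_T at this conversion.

2.11

C_R = C_{R0}(1−X) = 2.749 mol·L⁻¹.
Both paths are first order in R, so the instantaneous fraction to S is constant: dC_S/d(−C_R) = k₁/(k₁+k₂) = 0.6787.
C_S = 0.6787·(C_{R0}−C_R) = 0.6787×1.871 = 1.27 mol·L⁻¹.
C_T = (C_{R0}−C_R)−C_S = 0.6012 mol·L⁻¹; S̃_{S/T} = 1.270/0.6012 = 2.11.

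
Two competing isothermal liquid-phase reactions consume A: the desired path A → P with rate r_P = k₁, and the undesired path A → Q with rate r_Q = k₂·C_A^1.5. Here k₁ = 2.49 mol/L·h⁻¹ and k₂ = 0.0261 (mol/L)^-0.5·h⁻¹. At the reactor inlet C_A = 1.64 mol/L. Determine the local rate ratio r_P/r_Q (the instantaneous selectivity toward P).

S_{P/Q} = r_P/r_Q = (k₁)/(k₂·C_A^1.5) = (k₁/k₂)·C_A^-1.5.
= (2.49) / (0.0261×1.640^1.5) = 2.490/0.05482 = 45.4.
The undesired path is higher order in A, so low C_A (CSTR or dilute feed) favours P.

45.4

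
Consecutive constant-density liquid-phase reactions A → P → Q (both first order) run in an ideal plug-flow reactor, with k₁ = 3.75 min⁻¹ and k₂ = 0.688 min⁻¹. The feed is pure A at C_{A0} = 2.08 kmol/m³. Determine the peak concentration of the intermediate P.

Evaluating C_P at τ_opt = ln(k₂/k₁)/(k₂−k₁) gives C_{P,max}/C_{A0} = (k₁/k₂)^[k₂/(k₂−k₁)].
= (3.75/0.688)^(0.688/(0.688−3.75)) = (5.451)^(-0.2247) = 0.6832.
C_{P,max} = 0.6832×2.08 = 1.42 kmol/m³.

1.42 kmol/m³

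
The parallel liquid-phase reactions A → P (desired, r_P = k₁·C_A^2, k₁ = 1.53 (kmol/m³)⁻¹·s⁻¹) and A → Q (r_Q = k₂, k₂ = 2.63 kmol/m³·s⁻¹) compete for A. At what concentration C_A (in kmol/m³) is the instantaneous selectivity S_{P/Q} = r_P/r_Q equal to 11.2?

S_{P/Q} = (k₁/k₂)·C_A^2 ⇒ C_A = (S·k₂/k₁)^(0.5).
= (11.2×2.63/1.53)^(0.5) = (19.25)^(0.5) = 4.39 kmol/m³.

4.39 kmol/m³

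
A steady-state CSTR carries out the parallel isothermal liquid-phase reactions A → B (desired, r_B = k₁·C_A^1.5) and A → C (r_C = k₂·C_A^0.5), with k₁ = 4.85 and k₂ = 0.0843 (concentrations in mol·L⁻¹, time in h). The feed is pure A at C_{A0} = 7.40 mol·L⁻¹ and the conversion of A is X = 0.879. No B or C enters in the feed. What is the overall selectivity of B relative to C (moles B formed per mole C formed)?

51.5

Exit C_A = C_{A0}(1−X) = 7.40×0.121 = 0.8954 mol·L⁻¹.
In a CSTR the entire volume is at exit conditions, so r_B = 4.85×0.8954^1.5 = 4.109 and r_C = 0.0843×0.8954^0.5 = 0.07977.
Overall selectivity = C_B/C_C = r_Bτ/(r_Cτ) = r_B/r_C = 51.5.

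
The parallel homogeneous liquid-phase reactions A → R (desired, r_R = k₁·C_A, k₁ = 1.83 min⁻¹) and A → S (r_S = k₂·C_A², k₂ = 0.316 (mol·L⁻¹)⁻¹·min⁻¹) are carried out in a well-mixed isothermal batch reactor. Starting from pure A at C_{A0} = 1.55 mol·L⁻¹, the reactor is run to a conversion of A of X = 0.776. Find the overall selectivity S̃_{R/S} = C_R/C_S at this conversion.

C_A = C_{A0}(1−X) = 0.3472 mol·L⁻¹.
Along a PFR/batch, dC_R/dC_A = −r_R/(r_R+r_S) = −k₁/(k₁+k₂·C_A).
Integrating from C_{A0} to C_A: C_R = (1.83/0.316)·ln[(1.83+0.316·1.55)/(1.83+0.316·0.347)] = 5.791·ln(2.320/1.940) = 1.036 mol·L⁻¹.
C_S = (C_{A0}−C_A)−C_R = 0.1665 mol·L⁻¹; S̃_{R/S} = 1.036/0.1665 = 6.22.

6.22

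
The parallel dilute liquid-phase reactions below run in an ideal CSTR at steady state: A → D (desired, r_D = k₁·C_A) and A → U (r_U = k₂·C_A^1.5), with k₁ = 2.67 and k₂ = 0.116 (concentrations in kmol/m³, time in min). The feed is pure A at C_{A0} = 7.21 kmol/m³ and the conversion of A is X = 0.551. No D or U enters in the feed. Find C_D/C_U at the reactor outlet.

12.8

Exit C_A = C_{A0}(1−X) = 7.21×0.449 = 3.237 kmol/m³.
In a CSTR the entire volume is at exit conditions, so r_D = 2.67×3.237 = 8.644 and r_U = 0.116×3.237^1.5 = 0.6757.
Overall selectivity = C_D/C_U = r_Dτ/(r_Uτ) = r_D/r_U = 12.8.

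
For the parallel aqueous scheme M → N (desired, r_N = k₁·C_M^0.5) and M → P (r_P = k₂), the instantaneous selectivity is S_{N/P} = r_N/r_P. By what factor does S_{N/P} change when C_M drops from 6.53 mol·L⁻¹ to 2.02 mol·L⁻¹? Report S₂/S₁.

S_{N/P} = (k₁/k₂)·C_M^0.5, so S₂/S₁ = (C_{M,2}/C_{M,1})^0.5.
= (2.02/6.53)^0.5 = (0.3093)^0.5 = 0.556.

0.556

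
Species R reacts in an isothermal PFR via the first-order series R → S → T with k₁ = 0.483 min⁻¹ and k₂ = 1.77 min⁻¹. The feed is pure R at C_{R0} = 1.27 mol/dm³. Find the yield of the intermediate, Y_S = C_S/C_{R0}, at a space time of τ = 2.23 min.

For first-order series with pure R initially, C_S(τ) = k₁C_{R0}/(k₂−k₁)·(e^(−k₁τ) − e^(−k₂τ)).
e^(−k₁τ) = e^(−0.483×2.23) = e^(−1.077) = 0.3406; e^(−k₂τ) = e^(−3.947) = 0.01931.
C_S = 0.483×1.27/(1.77−0.483) × (0.3406−0.01931) = 0.4766×0.3213 = 0.1531 mol/dm³.
Y_S = C_S/C_{R0} = 0.1531/1.27 = 0.121.

0.121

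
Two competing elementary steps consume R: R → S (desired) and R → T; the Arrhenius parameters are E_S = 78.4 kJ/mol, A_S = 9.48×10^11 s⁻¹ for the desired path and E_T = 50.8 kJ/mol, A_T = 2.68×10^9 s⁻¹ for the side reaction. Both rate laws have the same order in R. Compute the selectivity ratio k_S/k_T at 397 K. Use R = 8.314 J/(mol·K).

k_S/k_T = (A_S/A_T)·exp[−(E_S−E_T)/(RT)] = (A_S/A_T)·exp[(E_T−E_S)/(RT)].
(E_T−E_S)/(RT) = (50.8−78.4)×10³/(8.314×397) = -27600/3301 = -8.362.
k_S/k_T = (9.48×10^11/2.68×10^9)·exp(-8.362) = 353.7 × 2.336×10^-4 = 0.0826.
Since E_S > E_T, raising the temperature improves selectivity toward S.

0.0826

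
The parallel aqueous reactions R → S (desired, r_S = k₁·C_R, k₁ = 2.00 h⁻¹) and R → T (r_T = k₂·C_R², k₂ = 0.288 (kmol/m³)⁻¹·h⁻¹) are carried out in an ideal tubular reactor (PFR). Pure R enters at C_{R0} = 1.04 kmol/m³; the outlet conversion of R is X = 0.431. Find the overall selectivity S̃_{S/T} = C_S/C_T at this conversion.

C_R = C_{R0}(1−X) = 0.5918 kmol/m³.
Along a PFR/batch, dC_S/dC_R = −r_S/(r_S+r_T) = −k₁/(k₁+k₂·C_R).
Integrating from C_{R0} to C_R: C_S = (2.00/0.288)·ln[(2.00+0.288·1.04)/(2.00+0.288·0.592)] = 6.944·ln(2.300/2.170) = 0.4012 kmol/m³.
C_T = (C_{R0}−C_R)−C_S = 0.04701 kmol/m³; S̃_{S/T} = 0.4012/0.04701 = 8.53.

8.53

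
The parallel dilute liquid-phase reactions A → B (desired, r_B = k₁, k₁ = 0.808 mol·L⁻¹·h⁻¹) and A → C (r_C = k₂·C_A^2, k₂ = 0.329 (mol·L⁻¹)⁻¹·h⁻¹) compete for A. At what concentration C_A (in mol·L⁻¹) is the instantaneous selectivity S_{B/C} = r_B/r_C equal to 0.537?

S_{B/C} = (k₁/k₂)·C_A^-2 ⇒ C_A = (S·k₂/k₁)^(-0.5).
= (0.537×0.329/0.808)^(-0.5) = (0.2187)^(-0.5) = 2.14 mol·L⁻¹.

2.14 mol·L⁻¹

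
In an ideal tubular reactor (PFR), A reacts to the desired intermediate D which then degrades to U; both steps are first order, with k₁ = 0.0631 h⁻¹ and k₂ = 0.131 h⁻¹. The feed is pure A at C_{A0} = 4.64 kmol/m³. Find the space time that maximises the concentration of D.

10.8 h

Setting dC_D/dτ = 0 gives τ_opt = ln(k₂/k₁)/(k₂−k₁).
= ln(0.131/0.0631)/(0.131−0.0631) = ln(2.076)/0.06790 = 0.7305/0.06790 = 10.8 h.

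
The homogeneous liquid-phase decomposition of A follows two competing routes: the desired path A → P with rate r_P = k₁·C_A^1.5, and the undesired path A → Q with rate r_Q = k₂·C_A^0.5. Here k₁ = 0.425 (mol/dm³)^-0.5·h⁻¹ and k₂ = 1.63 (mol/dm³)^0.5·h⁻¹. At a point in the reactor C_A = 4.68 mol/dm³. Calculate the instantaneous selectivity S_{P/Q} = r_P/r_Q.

S_{P/Q} = r_P/r_Q = (k₁·C_A^1.5)/(k₂·C_A^0.5) = (k₁/k₂)·C_A.
= (0.425×4.680^1.5) / (1.63×4.680^0.5) = 4.303/3.526 = 1.22.
Since the desired path is higher order in A, keeping C_A high (PFR or concentrated feed) favours P.

1.22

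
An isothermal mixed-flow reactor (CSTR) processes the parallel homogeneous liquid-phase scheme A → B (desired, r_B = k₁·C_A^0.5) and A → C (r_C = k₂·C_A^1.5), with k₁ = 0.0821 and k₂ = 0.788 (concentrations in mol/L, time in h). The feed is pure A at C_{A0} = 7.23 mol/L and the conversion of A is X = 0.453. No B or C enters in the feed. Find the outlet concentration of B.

Exit C_A = C_{A0}(1−X) = 7.23×0.547 = 3.955 mol/L.
A CSTR operates uniformly at the exit composition, giving r_B = 0.1633 and r_C = 6.197 (each k·C_A^n at C_A = 3.955).
Fraction of consumed A going to B: r_B/(r_B+r_C) = 0.02567.
C_B = 0.02567·C_{A0}·X = 0.02567×7.23×0.453 = 0.0841 mol/L.

0.0841 mol/L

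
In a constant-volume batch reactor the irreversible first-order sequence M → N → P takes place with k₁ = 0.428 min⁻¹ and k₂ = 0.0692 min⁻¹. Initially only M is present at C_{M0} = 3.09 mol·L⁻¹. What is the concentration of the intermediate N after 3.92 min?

2.12 mol·L⁻¹

For first-order series with pure M initially, C_N(t) = k₁C_{M0}/(k₂−k₁)·(e^(−k₁t) − e^(−k₂t)).
e^(−k₁t) = e^(−0.428×3.92) = e^(−1.678) = 0.1868; e^(−k₂t) = e^(−0.2713) = 0.7624.
C_N = 0.428×3.09/(0.0692−0.428) × (0.1868−0.7624) = (-3.686)×(-0.5756) = 2.122 mol·L⁻¹.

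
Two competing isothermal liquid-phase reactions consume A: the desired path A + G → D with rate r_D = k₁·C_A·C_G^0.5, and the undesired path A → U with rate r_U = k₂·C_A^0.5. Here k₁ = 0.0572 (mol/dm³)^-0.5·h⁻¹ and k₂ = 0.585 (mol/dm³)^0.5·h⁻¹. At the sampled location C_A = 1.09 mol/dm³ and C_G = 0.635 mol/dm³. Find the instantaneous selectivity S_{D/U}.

S_{D/U} = r_D/r_U = (k₁·C_A·C_G^0.5)/(k₂·C_A^0.5) = (k₁/k₂)·C_A^0.5·C_G^0.5.
= (0.0572×1.090×0.6350^0.5) / (0.585×1.090^0.5) = 0.04968/0.6108 = 0.0813.
Since the desired path is higher order in A, keeping C_A high (PFR or concentrated feed) favours D.

0.0813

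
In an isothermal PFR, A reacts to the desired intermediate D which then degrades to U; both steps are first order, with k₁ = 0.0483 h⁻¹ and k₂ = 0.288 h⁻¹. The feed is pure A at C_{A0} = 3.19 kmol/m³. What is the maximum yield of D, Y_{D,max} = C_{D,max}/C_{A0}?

Evaluating C_D at τ_opt = ln(k₂/k₁)/(k₂−k₁) gives C_{D,max}/C_{A0} = (k₁/k₂)^[k₂/(k₂−k₁)].
= (0.0483/0.288)^(0.288/(0.288−0.0483)) = (0.1677)^(1.202) = 0.1170.

0.117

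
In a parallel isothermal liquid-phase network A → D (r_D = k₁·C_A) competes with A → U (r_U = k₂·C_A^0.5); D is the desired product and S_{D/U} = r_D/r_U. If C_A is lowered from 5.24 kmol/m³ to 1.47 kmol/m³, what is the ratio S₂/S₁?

S_{D/U} = (k₁/k₂)·C_A^0.5, so S₂/S₁ = (C_{A,2}/C_{A,1})^0.5.
= (1.47/5.24)^0.5 = (0.2805)^0.5 = 0.530.

0.530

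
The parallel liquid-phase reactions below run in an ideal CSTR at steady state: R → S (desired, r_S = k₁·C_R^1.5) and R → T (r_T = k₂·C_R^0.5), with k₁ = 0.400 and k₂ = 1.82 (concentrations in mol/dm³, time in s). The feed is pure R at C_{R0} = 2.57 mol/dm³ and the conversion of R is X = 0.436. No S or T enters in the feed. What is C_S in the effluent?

0.271 mol/dm³

Exit C_R = C_{R0}(1−X) = 2.57×0.564 = 1.449 mol/dm³.
A CSTR operates uniformly at the exit composition, giving r_S = 0.6980 and r_T = 2.191 (each k·C_R^n at C_R = 1.449).
Fraction of consumed R going to S: r_S/(r_S+r_T) = 0.2416.
C_S = 0.2416·C_{R0}·X = 0.2416×2.57×0.436 = 0.271 mol/dm³.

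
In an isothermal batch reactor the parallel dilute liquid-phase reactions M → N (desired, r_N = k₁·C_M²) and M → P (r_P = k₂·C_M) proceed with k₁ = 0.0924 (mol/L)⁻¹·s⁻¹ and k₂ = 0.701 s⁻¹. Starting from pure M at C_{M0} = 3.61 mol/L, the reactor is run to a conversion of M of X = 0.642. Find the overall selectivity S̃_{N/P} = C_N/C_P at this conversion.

0.317

C_M = C_{M0}(1−X) = 1.292 mol/L.
Along a PFR/batch, dC_P/dC_M = −r_P/(r_N+r_P) = −k₂/(k₂+k₁·C_M).
Integrating from C_{M0} to C_M: C_P = (0.701/0.0924)·ln[(0.701+0.0924·3.61)/(0.701+0.0924·1.29)] = 7.587·ln(1.035/0.8204) = 1.760 mol/L.
Then C_N = (C_{M0}−C_M) − C_P = 2.318 − 1.760 = 0.5581 mol/L.
S̃_{N/P} = C_N/C_P = 0.5581/1.760 = 0.317.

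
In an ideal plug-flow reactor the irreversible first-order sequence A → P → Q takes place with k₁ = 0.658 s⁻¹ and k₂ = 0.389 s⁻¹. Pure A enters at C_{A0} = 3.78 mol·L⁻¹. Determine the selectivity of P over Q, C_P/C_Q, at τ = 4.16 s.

0.536

Solving the coupled first-order balances gives C_P(τ) = [k₁/(k₂−k₁)]·C_{A0}·(e^(−k₁τ) − e^(−k₂τ)).
e^(−k₁τ) = e^(−0.658×4.16) = e^(−2.737) = 0.06475; e^(−k₂τ) = e^(−1.618) = 0.1982.
C_P = 0.658×3.78/(0.389−0.658) × (0.06475−0.1982) = (-9.246)×(-0.1335) = 1.234 mol·L⁻¹.
C_A = C_{A0}e^(−k₁τ) = 0.2447 mol·L⁻¹, so C_Q = C_{A0}−C_A−C_P = 2.301 mol·L⁻¹; C_P/C_Q = 0.536.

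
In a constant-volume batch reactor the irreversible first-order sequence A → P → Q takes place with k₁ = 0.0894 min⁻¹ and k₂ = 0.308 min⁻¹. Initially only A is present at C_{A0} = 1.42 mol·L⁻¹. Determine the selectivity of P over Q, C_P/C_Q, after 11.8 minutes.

0.253

For first-order series with pure A initially, C_P(t) = k₁C_{A0}/(k₂−k₁)·(e^(−k₁t) − e^(−k₂t)).
e^(−k₁t) = e^(−0.0894×11.8) = e^(−1.055) = 0.3482; e^(−k₂t) = e^(−3.634) = 0.02640.
C_P = 0.0894×1.42/(0.308−0.0894) × (0.3482−0.02640) = 0.5807×0.3218 = 0.1869 mol·L⁻¹.
C_A = C_{A0}e^(−k₁t) = 0.4945 mol·L⁻¹, so C_Q = C_{A0}−C_A−C_P = 0.7386 mol·L⁻¹; C_P/C_Q = 0.253.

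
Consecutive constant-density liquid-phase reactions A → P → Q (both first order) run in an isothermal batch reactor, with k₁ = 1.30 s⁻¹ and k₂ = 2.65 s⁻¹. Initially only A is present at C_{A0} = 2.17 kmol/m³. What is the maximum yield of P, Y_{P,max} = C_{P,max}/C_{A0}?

At the optimum, C_{P,max}/C_{A0} = (k₁/k₂)^[k₂/(k₂−k₁)].
= (1.30/2.65)^(2.65/(2.65−1.30)) = (0.4906)^(1.963) = 0.2471.

0.247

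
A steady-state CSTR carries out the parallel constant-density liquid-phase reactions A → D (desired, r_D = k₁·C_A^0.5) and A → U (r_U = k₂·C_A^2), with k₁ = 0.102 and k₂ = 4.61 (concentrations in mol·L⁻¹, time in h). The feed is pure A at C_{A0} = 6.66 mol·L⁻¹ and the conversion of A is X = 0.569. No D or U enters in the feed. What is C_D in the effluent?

Exit C_A = C_{A0}(1−X) = 6.66×0.431 = 2.870 mol·L⁻¹.
A CSTR operates uniformly at the exit composition, giving r_D = 0.1728 and r_U = 37.98 (each k·C_A^n at C_A = 2.870).
Fraction of consumed A going to D: r_D/(r_D+r_U) = 0.004529.
C_D = 0.004529·C_{A0}·X = 0.004529×6.66×0.569 = 0.0172 mol·L⁻¹.

0.0172 mol·L⁻¹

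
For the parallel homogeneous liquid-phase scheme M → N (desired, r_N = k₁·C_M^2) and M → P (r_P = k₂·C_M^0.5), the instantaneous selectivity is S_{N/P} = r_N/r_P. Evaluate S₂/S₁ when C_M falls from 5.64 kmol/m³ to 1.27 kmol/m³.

0.107

S_{N/P} = (k₁/k₂)·C_M^1.5, so S₂/S₁ = (C_{M,2}/C_{M,1})^1.5.
= (1.27/5.64)^1.5 = (0.2252)^1.5 = 0.107.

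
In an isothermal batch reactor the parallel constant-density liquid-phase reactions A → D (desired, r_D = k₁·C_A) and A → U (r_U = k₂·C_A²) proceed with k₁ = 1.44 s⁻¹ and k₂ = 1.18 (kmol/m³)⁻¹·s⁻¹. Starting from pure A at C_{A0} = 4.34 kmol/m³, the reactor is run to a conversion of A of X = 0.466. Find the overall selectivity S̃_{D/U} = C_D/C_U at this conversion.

0.375

C_A = C_{A0}(1−X) = 2.318 kmol/m³.
Along a PFR/batch, dC_D/dC_A = −r_D/(r_D+r_U) = −k₁/(k₁+k₂·C_A).
Integrating from C_{A0} to C_A: C_D = (1.44/1.18)·ln[(1.44+1.18·4.34)/(1.44+1.18·2.32)] = 1.220·ln(6.561/4.175) = 0.5517 kmol/m³.
C_U = (C_{A0}−C_A)−C_D = 1.471 kmol/m³; S̃_{D/U} = 0.5517/1.471 = 0.375.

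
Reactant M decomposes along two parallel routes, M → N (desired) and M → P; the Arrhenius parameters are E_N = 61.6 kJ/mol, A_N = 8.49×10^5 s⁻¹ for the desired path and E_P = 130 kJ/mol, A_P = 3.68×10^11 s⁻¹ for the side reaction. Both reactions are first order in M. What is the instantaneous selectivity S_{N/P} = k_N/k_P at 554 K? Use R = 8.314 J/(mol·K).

6.49

k_N/k_P = (A_N/A_P)·exp[−(E_N−E_P)/(RT)] = (A_N/A_P)·exp[(E_P−E_N)/(RT)].
(E_P−E_N)/(RT) = (130−61.6)×10³/(8.314×554) = 68400/4606 = 14.85.
k_N/k_P = (8.49×10^5/3.68×10^11)·exp(14.85) = 2.307×10^-6 × 2.815×10^6 = 6.49.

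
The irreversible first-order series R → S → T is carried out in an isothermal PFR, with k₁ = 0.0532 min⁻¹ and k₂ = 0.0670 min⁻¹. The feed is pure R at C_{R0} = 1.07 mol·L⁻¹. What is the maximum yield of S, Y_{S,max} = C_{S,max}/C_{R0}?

At the optimum, C_{S,max}/C_{R0} = (k₁/k₂)^[k₂/(k₂−k₁)].
= (0.0532/0.0670)^(0.0670/(0.0670−0.0532)) = (0.7940)^(4.855) = 0.3264.

0.326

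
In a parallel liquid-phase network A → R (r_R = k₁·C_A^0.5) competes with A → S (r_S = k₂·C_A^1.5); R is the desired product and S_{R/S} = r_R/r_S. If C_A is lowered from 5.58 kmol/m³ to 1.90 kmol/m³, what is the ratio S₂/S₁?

S_{R/S} = (k₁/k₂)·C_A⁻¹, so S₂/S₁ = (C_{A,2}/C_{A,1})⁻¹.
= 5.58/1.90 = 2.94.
Selectivity toward R rises as C_A falls — low-concentration operation is favoured.

2.94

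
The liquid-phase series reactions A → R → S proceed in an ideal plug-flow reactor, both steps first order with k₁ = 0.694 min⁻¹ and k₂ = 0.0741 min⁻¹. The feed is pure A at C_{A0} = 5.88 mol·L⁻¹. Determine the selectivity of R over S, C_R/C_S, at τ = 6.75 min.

Solving the coupled first-order balances gives C_R(τ) = [k₁/(k₂−k₁)]·C_{A0}·(e^(−k₁τ) − e^(−k₂τ)).
e^(−k₁τ) = e^(−0.694×6.75) = e^(−4.684) = 0.009237; e^(−k₂τ) = e^(−0.5002) = 0.6064.
C_R = 0.694×5.88/(0.0741−0.694) × (0.009237−0.6064) = (-6.583)×(-0.5972) = 3.931 mol·L⁻¹.
C_A = C_{A0}e^(−k₁τ) = 0.05432 mol·L⁻¹, so C_S = C_{A0}−C_A−C_R = 1.894 mol·L⁻¹; C_R/C_S = 2.08.

2.08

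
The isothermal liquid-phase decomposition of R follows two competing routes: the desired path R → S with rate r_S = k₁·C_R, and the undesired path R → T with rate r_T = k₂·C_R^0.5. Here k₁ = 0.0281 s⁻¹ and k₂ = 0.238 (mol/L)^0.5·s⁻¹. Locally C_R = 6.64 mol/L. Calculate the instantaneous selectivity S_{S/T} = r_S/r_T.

S_{S/T} = r_S/r_T = (k₁·C_R)/(k₂·C_R^0.5) = (k₁/k₂)·C_R^0.5.
= (0.0281×6.640) / (0.238×6.640^0.5) = 0.1866/0.6133 = 0.304.
Since the desired path is higher order in R, keeping C_R high (PFR or concentrated feed) favours S.

0.304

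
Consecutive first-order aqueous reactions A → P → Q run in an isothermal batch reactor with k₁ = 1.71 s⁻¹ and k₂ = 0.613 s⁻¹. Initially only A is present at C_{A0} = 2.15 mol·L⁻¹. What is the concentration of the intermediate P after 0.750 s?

For first-order series with pure A initially, C_P(t) = k₁C_{A0}/(k₂−k₁)·(e^(−k₁t) − e^(−k₂t)).
e^(−k₁t) = e^(−1.71×0.750) = e^(−1.282) = 0.2773; e^(−k₂t) = e^(−0.4597) = 0.6314.
C_P = 1.71×2.15/(0.613−1.71) × (0.2773−0.6314) = (-3.351)×(-0.3541) = 1.187 mol·L⁻¹.

1.19 mol·L⁻¹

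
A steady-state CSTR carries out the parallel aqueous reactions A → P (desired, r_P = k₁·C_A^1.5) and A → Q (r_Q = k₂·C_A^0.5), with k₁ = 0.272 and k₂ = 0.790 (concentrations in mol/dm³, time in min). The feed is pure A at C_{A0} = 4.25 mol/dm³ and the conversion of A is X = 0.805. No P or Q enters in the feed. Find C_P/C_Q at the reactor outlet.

Exit C_A = C_{A0}(1−X) = 4.25×0.195 = 0.8287 mol/dm³.
Rates in a CSTR are evaluated at the outlet concentration: r_P = 0.272×0.8287^1.5 = 0.2052, r_Q = 0.790×0.8287^0.5 = 0.7192.
Overall selectivity = C_P/C_Q = r_Pτ/(r_Qτ) = r_P/r_Q = 0.285.

0.285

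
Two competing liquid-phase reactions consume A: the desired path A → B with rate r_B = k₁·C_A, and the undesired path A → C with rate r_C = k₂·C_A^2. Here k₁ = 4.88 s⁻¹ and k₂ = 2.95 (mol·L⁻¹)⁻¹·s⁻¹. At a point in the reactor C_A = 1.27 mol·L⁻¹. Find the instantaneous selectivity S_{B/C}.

1.30

S_{B/C} = r_B/r_C = (k₁·C_A)/(k₂·C_A^2) = (k₁/k₂)·C_A⁻¹.
= (4.88×1.270) / (2.95×1.270^2) = 6.198/4.758 = 1.30.
The undesired path is higher order in A, so low C_A (CSTR or dilute feed) favours B.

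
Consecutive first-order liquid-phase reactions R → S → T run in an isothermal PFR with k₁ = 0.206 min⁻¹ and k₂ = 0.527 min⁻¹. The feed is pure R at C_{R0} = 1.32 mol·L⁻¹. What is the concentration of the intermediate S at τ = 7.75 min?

For first-order series with pure R initially, C_S(τ) = k₁C_{R0}/(k₂−k₁)·(e^(−k₁τ) − e^(−k₂τ)).
e^(−k₁τ) = e^(−0.206×7.75) = e^(−1.596) = 0.2026; e^(−k₂τ) = e^(−4.084) = 0.01684.
C_S = 0.206×1.32/(0.527−0.206) × (0.2026−0.01684) = 0.8471×0.1858 = 0.1574 mol·L⁻¹.

0.157 mol·L⁻¹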